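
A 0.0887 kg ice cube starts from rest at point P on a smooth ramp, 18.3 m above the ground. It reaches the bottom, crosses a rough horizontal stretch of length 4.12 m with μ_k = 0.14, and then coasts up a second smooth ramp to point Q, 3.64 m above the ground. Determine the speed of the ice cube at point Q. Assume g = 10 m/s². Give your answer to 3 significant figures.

Energy at P: mgh₁ = (0.0887)(10)(18.3) = 16.232 J
Friction loss: W_f = μ_k mg d = 0.5116 J
At Q: ½mv² + mgh₂ = mgh₁ − W_f
½mv² = 16.232 − 0.5116 − 3.2287 = 12.492 J
v = √(2 × 12.492/0.0887) = 16.78 m/s

v = 16.8 m/s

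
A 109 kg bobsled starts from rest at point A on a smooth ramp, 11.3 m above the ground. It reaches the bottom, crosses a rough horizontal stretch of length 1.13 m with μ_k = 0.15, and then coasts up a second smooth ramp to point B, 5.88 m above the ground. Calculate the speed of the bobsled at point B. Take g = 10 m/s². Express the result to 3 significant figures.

v = 10.2 m/s

Energy at A: mgh₁ = (109)(10)(11.3) = 12317 J
Friction loss: W_f = μ_k mg d = 184.8 J
At B: ½mv² + mgh₂ = mgh₁ − W_f
½mv² = 12317 − 184.8 − 6409.2 = 5723.0 J
v = √(2 × 5723.0/109) = 10.25 m/s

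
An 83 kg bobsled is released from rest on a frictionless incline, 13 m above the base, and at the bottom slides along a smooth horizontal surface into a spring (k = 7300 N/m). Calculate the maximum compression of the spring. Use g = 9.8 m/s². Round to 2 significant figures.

At max compression the bobsled is momentarily at rest: mgh = ½kx²
x = √(2mgh/k) = √(2 × 83 × 9.8 × 13 / 7300) = 1.702 m

x = 1.7 m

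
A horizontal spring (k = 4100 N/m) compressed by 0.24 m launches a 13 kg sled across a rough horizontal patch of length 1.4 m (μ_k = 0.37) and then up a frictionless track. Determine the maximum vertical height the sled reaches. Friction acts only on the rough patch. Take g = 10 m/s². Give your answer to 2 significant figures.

h = 0.39 m

Spring energy: E₀ = ½kx² = ½(4100)(0.24)² = 118.08 J
Friction: W_f = μ_k mg d = (0.37)(13)(10)(1.4) = 67.34 J
Energy at base of ramp: E = 118.08 − 67.34 = 50.740 J
At max height all remaining energy is PE: mgh = E ⇒ h = E/(mg) = 50.740/(13 × 10) = 0.3903 m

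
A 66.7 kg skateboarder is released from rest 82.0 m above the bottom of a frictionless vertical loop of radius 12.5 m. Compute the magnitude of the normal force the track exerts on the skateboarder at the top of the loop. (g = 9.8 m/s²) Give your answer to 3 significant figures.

Energy from release to top (height 2r): mgh = ½mv_top² + mg(2r)
v_top² = 2g(h − 2r) = 2(9.8)(82.0 − 25.00) = 1117.2 m²/s²
At the top, both N and weight point toward the centre: N + mg = mv_top²/r
N = m(v_top²/r − g) = 66.7(1117.2/12.5 − 9.8) = 5308 N

N = 5310 N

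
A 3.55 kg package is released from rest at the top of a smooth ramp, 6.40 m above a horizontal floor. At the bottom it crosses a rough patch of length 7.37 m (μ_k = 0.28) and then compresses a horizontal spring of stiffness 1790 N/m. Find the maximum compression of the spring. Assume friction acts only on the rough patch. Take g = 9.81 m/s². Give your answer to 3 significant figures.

x = 0.411 m

Initial energy: E₁ = mgh = (3.55)(9.81)(6.40) = 222.88 J
Friction removes W_f = μ_k mg d = (0.28)(3.55)(9.81)(7.37) = 71.87 J
Energy reaching the spring: E = 222.88 − 71.87 = 151.02 J
At max compression ½kx² = E ⇒ x = √(2E/k) = √(2 × 151.02/1790) = 0.4108 m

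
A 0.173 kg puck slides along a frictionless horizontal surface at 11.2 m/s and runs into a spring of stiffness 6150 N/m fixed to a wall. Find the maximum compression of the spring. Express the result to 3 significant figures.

At max compression the puck is momentarily at rest: ½mv² = ½kx²
x = v√(m/k) = 11.2 × √(0.173/6150) = 0.05940 m

x = 0.0594 m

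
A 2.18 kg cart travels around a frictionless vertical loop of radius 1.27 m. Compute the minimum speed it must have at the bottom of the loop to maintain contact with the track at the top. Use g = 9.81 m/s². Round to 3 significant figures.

v = 7.89 m/s

At the top: mg = mv_top²/r ⇒ v_top² = gr = 12.46 m²/s²
Energy from bottom to top (height 2r): ½mv_bot² = ½mv_top² + mg(2r)
v_bot² = gr + 4gr = 5gr = 62.29
v_bot = √(5gr) = 7.893 m/s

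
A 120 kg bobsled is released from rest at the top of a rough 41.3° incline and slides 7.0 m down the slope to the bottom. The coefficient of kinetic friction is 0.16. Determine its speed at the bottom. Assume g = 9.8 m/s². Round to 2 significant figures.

Taking the bottom as reference, mgh = ½mv² + μ_k N L with h = L sinθ, N = mg cosθ:
mgh = mgL sinθ = (120)(9.8)(7.0)sin41.3° = 5433.1 J
W_f = μ_k mg cosθ · L = (0.16)(120)(9.8)cos41.3°·7.0 = 989.5 J
½mv² = 5433.1 − 989.5 = 4443.6 J
v = √(2 × 4443.6/120) = 8.606 m/s

v = 8.6 m/s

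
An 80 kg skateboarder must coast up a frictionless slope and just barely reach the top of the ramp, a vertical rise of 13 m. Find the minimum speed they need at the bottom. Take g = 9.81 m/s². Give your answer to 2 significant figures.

At the top they are momentarily at rest, so all KE converts to PE: ½mv² = mgh
v = √(2gh) = √(2 × 9.81 × 13) = 15.97 m/s

v = 16 m/s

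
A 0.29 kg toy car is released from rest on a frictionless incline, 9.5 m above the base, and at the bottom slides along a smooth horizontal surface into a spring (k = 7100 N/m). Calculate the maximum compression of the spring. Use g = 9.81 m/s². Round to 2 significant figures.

Gravitational PE at the top equals spring PE at max compression: mgh = ½kx²
x = √(2mgh/k) = √(2 × 0.29 × 9.81 × 9.5 / 7100) = 0.08725 m

x = 0.087 m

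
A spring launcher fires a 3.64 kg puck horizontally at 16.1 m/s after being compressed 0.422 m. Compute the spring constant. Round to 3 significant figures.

½kx² = ½mv²
k = mv²/x² = (3.64)(16.1)²/(0.422)² = 5298 N/m

k = 5300 N/m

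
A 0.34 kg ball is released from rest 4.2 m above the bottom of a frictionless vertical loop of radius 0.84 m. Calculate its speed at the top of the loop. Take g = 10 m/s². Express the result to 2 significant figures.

v = 7.1 m/s

Energy conservation: mgh = ½mv_top² + mg(2r)
v_top² = 2g(h − 2r) = 2(10)(4.2 − 1.680) = 50.40
v_top = 7.099 m/s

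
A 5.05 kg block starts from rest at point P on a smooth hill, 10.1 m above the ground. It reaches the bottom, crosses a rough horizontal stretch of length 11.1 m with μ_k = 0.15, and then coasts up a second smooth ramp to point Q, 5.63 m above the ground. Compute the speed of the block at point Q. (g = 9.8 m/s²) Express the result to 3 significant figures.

Energy at P: mgh₁ = (5.05)(9.8)(10.1) = 499.85 J
Friction loss: W_f = μ_k mg d = 82.40 J
At Q: ½mv² + mgh₂ = mgh₁ − W_f
½mv² = 499.85 − 82.40 − 278.63 = 138.82 J
v = √(2 × 138.82/5.05) = 7.415 m/s

v = 7.41 m/s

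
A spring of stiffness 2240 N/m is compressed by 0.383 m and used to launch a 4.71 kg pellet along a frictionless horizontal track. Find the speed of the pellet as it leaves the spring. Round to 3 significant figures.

v = 8.35 m/s

Conservation of energy: ½kx² = ½mv²
v = x√(k/m) = 0.383 × √(2240/4.71) = 8.352 m/s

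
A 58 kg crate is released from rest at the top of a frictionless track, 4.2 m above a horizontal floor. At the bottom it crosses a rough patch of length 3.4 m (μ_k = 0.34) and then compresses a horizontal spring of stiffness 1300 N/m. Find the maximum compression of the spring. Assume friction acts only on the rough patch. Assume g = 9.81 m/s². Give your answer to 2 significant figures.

Initial energy: E₁ = mgh = (58)(9.81)(4.2) = 2389.7 J
Friction removes W_f = μ_k mg d = (0.34)(58)(9.81)(3.4) = 657.7 J
Energy reaching the spring: E = 2389.7 − 657.7 = 1732.0 J
At max compression ½kx² = E ⇒ x = √(2E/k) = √(2 × 1732.0/1300) = 1.632 m

x = 1.6 m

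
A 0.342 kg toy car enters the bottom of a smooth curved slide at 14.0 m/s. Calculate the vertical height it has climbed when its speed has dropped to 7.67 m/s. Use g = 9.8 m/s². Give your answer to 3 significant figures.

Conservation of energy: ½mv₁² = ½mv₂² + mgh
h = (v₁² − v₂²)/(2g) = (14.0² − 7.67²)/(2 × 9.8) = 6.999 m

h = 7.00 m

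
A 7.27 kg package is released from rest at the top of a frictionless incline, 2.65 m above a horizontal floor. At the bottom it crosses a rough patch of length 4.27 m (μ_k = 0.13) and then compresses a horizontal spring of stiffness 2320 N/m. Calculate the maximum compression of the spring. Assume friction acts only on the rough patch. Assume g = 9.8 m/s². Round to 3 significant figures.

x = 0.359 m

Initial energy: E₁ = mgh = (7.27)(9.8)(2.65) = 188.80 J
Friction removes W_f = μ_k mg d = (0.13)(7.27)(9.8)(4.27) = 39.55 J
Energy reaching the spring: E = 188.80 − 39.55 = 149.25 J
At max compression ½kx² = E ⇒ x = √(2E/k) = √(2 × 149.25/2320) = 0.3587 m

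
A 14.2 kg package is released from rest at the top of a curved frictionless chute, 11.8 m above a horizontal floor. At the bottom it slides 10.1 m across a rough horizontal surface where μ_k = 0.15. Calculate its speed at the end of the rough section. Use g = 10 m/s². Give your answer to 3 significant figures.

Applying the work–energy principle:
mgh = ½mv² + μ_k m g d
W_f = μ_k mg d = (0.15)(14.2)(10)(10.1) = 215.1 J
½mv² = mgh − W_f = 1675.6 − 215.1 = 1460.5 J
v = √(2 × 1460.5/14.2) = 14.34 m/s

v = 14.3 m/s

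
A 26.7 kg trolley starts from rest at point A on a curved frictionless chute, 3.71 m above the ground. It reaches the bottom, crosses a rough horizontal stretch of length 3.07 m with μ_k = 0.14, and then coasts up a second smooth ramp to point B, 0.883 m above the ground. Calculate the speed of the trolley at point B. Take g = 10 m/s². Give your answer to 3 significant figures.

Energy at A: mgh₁ = (26.7)(10)(3.71) = 990.57 J
Friction loss: W_f = μ_k mg d = 114.8 J
At B: ½mv² + mgh₂ = mgh₁ − W_f
½mv² = 990.57 − 114.8 − 235.76 = 640.05 J
v = √(2 × 640.05/26.7) = 6.924 m/s

v = 6.92 m/s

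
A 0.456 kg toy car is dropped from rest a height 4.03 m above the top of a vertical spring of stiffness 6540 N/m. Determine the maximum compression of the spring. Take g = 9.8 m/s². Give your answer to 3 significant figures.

Let x be the compression. The total drop is H + x, and the car is instantaneously at rest at max compression, so energy conservation gives:
mg(H + x) = ½kx²
½(6540)x² − (0.456)(9.8)x − (0.456)(9.8)(4.03) = 0
3270x² − 4.469x − 18.01 = 0
x = [4.469 + √(19.97 + 235561)]/(2 × 3270) = 0.07490 m

x = 0.0749 m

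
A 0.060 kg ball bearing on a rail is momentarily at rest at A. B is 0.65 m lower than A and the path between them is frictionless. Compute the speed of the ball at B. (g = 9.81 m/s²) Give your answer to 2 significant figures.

v = 3.6 m/s

Mechanical energy is conserved (no friction): mgh = ½mv²
The mass cancels from both sides.
v = √(2gh) = √(2 × 9.81 × 0.65) = √12.753 = 3.571 m/s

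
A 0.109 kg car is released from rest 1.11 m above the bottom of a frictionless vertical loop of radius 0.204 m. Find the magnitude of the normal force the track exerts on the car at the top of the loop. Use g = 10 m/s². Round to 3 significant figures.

Energy from release to top (height 2r): mgh = ½mv_top² + mg(2r)
v_top² = 2g(h − 2r) = 2(10)(1.11 − 0.4080) = 14.040 m²/s²
At the top, both N and weight point toward the centre: N + mg = mv_top²/r
N = m(v_top²/r − g) = 0.109(14.040/0.204 − 10) = 6.412 N

N = 6.41 N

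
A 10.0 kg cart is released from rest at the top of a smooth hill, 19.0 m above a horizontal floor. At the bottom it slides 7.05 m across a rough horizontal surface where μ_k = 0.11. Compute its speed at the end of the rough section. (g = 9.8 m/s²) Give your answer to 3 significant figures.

Energy at the top = energy at the end + work done against friction:
mgh = ½mv² + μ_k m g d
W_f = μ_k mg d = (0.11)(10.0)(9.8)(7.05) = 76.00 J
½mv² = mgh − W_f = 1862.0 − 76.00 = 1786.0 J
v = √(2 × 1786.0/10.0) = 18.90 m/s

v = 18.9 m/s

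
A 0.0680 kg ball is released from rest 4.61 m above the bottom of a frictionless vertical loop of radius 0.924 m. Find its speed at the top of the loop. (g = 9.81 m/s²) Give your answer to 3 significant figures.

Energy conservation: mgh = ½mv_top² + mg(2r)
v_top² = 2g(h − 2r) = 2(9.81)(4.61 − 1.848) = 54.19
v_top = 7.361 m/s

v = 7.36 m/s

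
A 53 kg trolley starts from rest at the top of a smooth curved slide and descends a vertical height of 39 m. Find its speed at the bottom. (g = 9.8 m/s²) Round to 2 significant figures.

v = 28 m/s

Energy conservation between the two points: mgh = ½mv²
The mass cancels from both sides.
v = √(2gh) = √(2 × 9.8 × 39) = √764.40 = 27.65 m/s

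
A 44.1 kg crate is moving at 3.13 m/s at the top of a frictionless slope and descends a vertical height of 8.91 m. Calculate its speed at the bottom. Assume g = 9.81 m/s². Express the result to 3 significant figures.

v = 13.6 m/s

Equating total energy at the two states: ½mv₀² + mgh = ½mv²
v² = v₀² + 2gh = (3.13)² + 2(9.81)(8.91) = 184.61
v = √184.61 = 13.59 m/s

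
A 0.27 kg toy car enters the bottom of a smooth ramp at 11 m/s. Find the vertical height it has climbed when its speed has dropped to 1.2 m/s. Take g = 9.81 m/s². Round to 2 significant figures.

h = 6.1 m

Conservation of energy: ½mv₁² = ½mv₂² + mgh
h = (v₁² − v₂²)/(2g) = (11² − 1.2²)/(2 × 9.81) = 6.094 m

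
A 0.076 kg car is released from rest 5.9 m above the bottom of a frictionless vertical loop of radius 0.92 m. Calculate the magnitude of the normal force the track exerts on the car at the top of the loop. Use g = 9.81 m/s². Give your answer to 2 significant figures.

N = 5.8 N

Energy from release to top (height 2r): mgh = ½mv_top² + mg(2r)
v_top² = 2g(h − 2r) = 2(9.81)(5.9 − 1.840) = 79.657 m²/s²
At the top, both N and weight point toward the centre: N + mg = mv_top²/r
N = m(v_top²/r − g) = 0.076(79.657/0.92 − 9.81) = 5.835 N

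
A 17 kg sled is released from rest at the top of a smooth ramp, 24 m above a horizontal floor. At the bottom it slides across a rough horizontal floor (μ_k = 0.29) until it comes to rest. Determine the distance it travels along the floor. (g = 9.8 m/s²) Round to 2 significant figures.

Applying the work–energy principle:
At rest all PE has been dissipated by friction: mgh = μ_k m g d
d = h/μ_k = 24/0.29 = 82.76 m

d = 83 m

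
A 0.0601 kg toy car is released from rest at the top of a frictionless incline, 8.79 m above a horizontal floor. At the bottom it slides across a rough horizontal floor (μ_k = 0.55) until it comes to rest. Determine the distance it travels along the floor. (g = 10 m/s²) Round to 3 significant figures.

d = 16.0 m

Energy bookkeeping (friction removes W_f = μ_k N d):
At rest all PE has been dissipated by friction: mgh = μ_k m g d
d = h/μ_k = 8.79/0.55 = 15.98 m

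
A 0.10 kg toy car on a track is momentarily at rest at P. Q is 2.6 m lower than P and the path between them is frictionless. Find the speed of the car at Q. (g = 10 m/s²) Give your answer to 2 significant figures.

Equating total energy at the two states: mgh = ½mv²
The mass cancels from both sides.
v = √(2gh) = √(2 × 10 × 2.6) = √52.000 = 7.211 m/s

v = 7.2 m/s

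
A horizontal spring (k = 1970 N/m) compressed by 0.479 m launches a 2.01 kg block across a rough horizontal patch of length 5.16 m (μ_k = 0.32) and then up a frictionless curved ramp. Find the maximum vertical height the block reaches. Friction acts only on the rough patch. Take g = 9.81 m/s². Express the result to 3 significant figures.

h = 9.81 m

Spring energy: E₀ = ½kx² = ½(1970)(0.479)² = 226.00 J
Friction: W_f = μ_k mg d = (0.32)(2.01)(9.81)(5.16) = 32.56 J
Energy at base of ramp: E = 226.00 − 32.56 = 193.44 J
At max height all remaining energy is PE: mgh = E ⇒ h = E/(mg) = 193.44/(2.01 × 9.81) = 9.810 m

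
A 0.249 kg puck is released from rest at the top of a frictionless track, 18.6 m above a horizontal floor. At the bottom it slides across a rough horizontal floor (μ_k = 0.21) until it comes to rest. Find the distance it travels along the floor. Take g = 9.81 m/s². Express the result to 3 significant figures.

Energy bookkeeping (friction removes W_f = μ_k N d):
At rest all PE has been dissipated by friction: mgh = μ_k m g d
d = h/μ_k = 18.6/0.21 = 88.57 m

d = 88.6 m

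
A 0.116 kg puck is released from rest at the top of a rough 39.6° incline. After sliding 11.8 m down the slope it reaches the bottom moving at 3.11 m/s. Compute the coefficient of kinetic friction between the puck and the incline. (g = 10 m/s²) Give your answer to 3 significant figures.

μ_k = 0.774

The energy dissipated by friction is the PE lost minus the KE gained:
mgL sinθ = 8.7251 J; ½mv² = 0.56098 J
W_f = 8.7251 − 0.56098 = 8.164 J
μ_k = W_f/(mg cosθ · L) = 8.164/(0.8938 × 11.8) = 0.7741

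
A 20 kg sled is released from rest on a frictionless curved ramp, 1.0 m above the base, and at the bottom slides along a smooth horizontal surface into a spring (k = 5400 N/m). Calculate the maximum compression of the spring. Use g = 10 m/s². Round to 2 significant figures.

x = 0.27 m

At max compression the sled is momentarily at rest: mgh = ½kx²
x = √(2mgh/k) = √(2 × 20 × 10 × 1.0 / 5400) = 0.2722 m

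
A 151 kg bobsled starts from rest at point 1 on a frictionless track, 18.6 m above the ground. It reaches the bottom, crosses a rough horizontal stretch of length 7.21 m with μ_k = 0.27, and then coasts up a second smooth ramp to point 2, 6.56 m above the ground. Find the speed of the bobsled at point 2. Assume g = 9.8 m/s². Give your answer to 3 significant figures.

v = 14.1 m/s

Energy at 1: mgh₁ = (151)(9.8)(18.6) = 27524 J
Friction loss: W_f = μ_k mg d = 2881 J
At 2: ½mv² + mgh₂ = mgh₁ − W_f
½mv² = 27524 − 2881 − 9707.5 = 14936 J
v = √(2 × 14936/151) = 14.07 m/s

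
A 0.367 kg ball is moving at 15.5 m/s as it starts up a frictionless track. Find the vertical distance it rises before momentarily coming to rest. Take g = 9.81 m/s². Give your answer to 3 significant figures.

h = 12.2 m

Setting KE at the bottom equal to PE gained: ½mv² = mgh
h = v²/(2g) = 15.5²/(2 × 9.81) = 12.25 m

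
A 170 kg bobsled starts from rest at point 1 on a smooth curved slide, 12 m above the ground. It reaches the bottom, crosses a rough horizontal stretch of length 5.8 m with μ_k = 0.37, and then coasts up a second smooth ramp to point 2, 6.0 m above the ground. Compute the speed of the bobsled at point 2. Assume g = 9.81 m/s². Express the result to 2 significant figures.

Energy at 1: mgh₁ = (170)(9.81)(12) = 20012 J
Friction loss: W_f = μ_k mg d = 3579 J
At 2: ½mv² + mgh₂ = mgh₁ − W_f
½mv² = 20012 − 3579 − 10006 = 6427.3 J
v = √(2 × 6427.3/170) = 8.696 m/s

v = 8.7 m/s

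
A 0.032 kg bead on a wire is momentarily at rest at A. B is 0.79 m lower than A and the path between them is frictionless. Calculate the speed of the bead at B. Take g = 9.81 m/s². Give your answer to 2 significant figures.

v = 3.9 m/s

By conservation of mechanical energy, mgh = ½mv²
v = √(2gh) = √(2 × 9.81 × 0.79) = √15.500 = 3.937 m/s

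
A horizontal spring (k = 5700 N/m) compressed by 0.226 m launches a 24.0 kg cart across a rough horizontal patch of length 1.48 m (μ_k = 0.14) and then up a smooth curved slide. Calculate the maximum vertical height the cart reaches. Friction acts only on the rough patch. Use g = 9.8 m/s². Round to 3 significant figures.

h = 0.412 m

Spring energy: E₀ = ½kx² = ½(5700)(0.226)² = 145.57 J
Friction: W_f = μ_k mg d = (0.14)(24.0)(9.8)(1.48) = 48.73 J
Energy at base of ramp: E = 145.57 − 48.73 = 96.833 J
At max height all remaining energy is PE: mgh = E ⇒ h = E/(mg) = 96.833/(24.0 × 9.8) = 0.4117 m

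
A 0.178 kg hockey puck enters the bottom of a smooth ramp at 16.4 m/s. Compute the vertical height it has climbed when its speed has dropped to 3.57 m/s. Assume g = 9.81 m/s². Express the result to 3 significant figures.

h = 13.1 m

Energy balance between the two points: ½mv₁² = ½mv₂² + mgh
h = (v₁² − v₂²)/(2g) = (16.4² − 3.57²)/(2 × 9.81) = 13.06 m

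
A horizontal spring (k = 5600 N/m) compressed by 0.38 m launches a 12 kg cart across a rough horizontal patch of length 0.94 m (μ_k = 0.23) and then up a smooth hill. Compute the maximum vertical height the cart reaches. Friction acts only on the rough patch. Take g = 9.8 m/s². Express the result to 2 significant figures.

Spring energy: E₀ = ½kx² = ½(5600)(0.38)² = 404.32 J
Friction: W_f = μ_k mg d = (0.23)(12)(9.8)(0.94) = 25.43 J
Energy at base of ramp: E = 404.32 − 25.43 = 378.89 J
At max height all remaining energy is PE: mgh = E ⇒ h = E/(mg) = 378.89/(12 × 9.8) = 3.222 m

h = 3.2 m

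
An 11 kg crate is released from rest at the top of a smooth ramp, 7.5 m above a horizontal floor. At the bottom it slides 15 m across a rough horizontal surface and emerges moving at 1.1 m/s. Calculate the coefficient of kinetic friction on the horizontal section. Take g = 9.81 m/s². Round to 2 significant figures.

μ_k = 0.50

Energy at the top = energy at the end + work done against friction:
mgh = ½mv² + μ_k m g d
mgh = 809.33 J; ½mv² = 6.6550 J
W_f = 809.33 − 6.6550 = 802.7 J
μ_k = W_f/(mg·d) = 802.7/(107.9 × 15) = 0.4959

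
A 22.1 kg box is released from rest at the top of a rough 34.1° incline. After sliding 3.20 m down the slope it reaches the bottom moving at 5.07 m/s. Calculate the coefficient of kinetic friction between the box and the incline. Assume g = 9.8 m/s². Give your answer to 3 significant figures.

mgh = ½mv² + μ_k (mg cosθ) L, with h = L sinθ
mgL sinθ = 388.55 J; ½mv² = 284.04 J
W_f = 388.55 − 284.04 = 104.5 J
μ_k = W_f/(mg cosθ · L) = 104.5/(179.3 × 3.20) = 0.1821

μ_k = 0.182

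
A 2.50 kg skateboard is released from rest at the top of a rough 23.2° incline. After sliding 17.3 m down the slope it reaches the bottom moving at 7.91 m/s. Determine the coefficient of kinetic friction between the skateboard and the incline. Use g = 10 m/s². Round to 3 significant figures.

The energy dissipated by friction is the PE lost minus the KE gained:
mgL sinθ = 170.38 J; ½mv² = 78.210 J
W_f = 170.38 − 78.210 = 92.17 J
μ_k = W_f/(mg cosθ · L) = 92.17/(22.98 × 17.3) = 0.2319

μ_k = 0.232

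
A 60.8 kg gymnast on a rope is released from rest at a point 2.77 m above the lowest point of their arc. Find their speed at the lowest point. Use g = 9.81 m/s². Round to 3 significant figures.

v = 7.37 m/s

Equating total energy at the two states: mgh = ½mv²
v = √(2gh) = √(2 × 9.81 × 2.77) = √54.347 = 7.372 m/s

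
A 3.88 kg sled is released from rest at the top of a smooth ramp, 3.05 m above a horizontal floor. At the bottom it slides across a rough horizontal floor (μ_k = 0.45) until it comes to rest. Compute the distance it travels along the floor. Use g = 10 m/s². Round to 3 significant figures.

d = 6.78 m

Energy at the top = energy at the end + work done against friction:
At rest all PE has been dissipated by friction: mgh = μ_k m g d
d = h/μ_k = 3.05/0.45 = 6.778 m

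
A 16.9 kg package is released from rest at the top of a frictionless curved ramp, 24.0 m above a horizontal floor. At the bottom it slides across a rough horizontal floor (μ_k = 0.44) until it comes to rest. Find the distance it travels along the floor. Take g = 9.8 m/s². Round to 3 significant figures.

Applying the work–energy principle:
At rest all PE has been dissipated by friction: mgh = μ_k m g d
d = h/μ_k = 24.0/0.44 = 54.55 m

d = 54.5 m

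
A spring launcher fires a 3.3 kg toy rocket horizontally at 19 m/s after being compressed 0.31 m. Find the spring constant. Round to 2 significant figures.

½kx² = ½mv²
k = mv²/x² = (3.3)(19)²/(0.31)² = 12396 N/m

k = 12000 N/m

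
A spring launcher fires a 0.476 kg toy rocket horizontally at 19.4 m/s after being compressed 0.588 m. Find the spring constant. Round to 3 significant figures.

k = 518 N/m

Energy stored in the spring equals the launch KE: ½kx² = ½mv²
k = mv²/x² = (0.476)(19.4)²/(0.588)² = 518.2 N/m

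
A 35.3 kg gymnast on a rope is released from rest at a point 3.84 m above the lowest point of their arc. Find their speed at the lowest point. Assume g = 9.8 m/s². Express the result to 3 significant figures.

Energy conservation between the two points: mgh = ½mv²
The mass cancels from both sides.
v = √(2gh) = √(2 × 9.8 × 3.84) = √75.264 = 8.675 m/s

v = 8.68 m/s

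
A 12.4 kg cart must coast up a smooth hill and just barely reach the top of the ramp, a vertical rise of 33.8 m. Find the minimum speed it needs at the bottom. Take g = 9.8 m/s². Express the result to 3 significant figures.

v = 25.7 m/s

At the top it is momentarily at rest, so all KE converts to PE: ½mv² = mgh
v = √(2gh) = √(2 × 9.8 × 33.8) = 25.74 m/s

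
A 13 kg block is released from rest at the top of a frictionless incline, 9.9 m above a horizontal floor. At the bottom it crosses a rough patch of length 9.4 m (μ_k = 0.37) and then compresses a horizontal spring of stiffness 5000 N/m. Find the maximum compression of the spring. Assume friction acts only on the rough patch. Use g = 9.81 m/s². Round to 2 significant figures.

x = 0.57 m

Initial energy: E₁ = mgh = (13)(9.81)(9.9) = 1262.5 J
Friction removes W_f = μ_k mg d = (0.37)(13)(9.81)(9.4) = 443.5 J
Energy reaching the spring: E = 1262.5 − 443.5 = 819.00 J
At max compression ½kx² = E ⇒ x = √(2E/k) = √(2 × 819.00/5000) = 0.5724 m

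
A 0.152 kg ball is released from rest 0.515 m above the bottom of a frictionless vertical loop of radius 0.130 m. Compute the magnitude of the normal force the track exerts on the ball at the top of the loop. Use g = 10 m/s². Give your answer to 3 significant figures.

N = 4.44 N

Energy from release to top (height 2r): mgh = ½mv_top² + mg(2r)
v_top² = 2g(h − 2r) = 2(10)(0.515 − 0.2600) = 5.1000 m²/s²
At the top, both N and weight point toward the centre: N + mg = mv_top²/r
N = m(v_top²/r − g) = 0.152(5.1000/0.130 − 10) = 4.443 N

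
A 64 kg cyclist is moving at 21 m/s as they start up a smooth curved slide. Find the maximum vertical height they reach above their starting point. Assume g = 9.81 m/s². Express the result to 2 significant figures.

h = 22 m

Setting KE at the bottom equal to PE gained: ½mv² = mgh
h = v²/(2g) = 21²/(2 × 9.81) = 22.48 m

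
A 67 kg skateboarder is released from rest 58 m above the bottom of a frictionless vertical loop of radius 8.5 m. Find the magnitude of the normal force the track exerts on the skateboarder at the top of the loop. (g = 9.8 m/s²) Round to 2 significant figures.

N = 5700 N

Energy from release to top (height 2r): mgh = ½mv_top² + mg(2r)
v_top² = 2g(h − 2r) = 2(9.8)(58 − 17.00) = 803.60 m²/s²
At the top, both N and weight point toward the centre: N + mg = mv_top²/r
N = m(v_top²/r − g) = 67(803.60/8.5 − 9.8) = 5678 N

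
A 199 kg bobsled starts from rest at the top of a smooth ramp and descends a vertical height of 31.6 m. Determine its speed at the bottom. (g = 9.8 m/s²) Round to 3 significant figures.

v = 24.9 m/s

By conservation of mechanical energy, mgh = ½mv²
v = √(2gh) = √(2 × 9.8 × 31.6) = √619.36 = 24.89 m/s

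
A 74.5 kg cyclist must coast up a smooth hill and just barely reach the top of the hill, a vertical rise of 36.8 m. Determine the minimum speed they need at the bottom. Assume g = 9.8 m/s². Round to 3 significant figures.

v = 26.9 m/s

At the top they are momentarily at rest, so all KE converts to PE: ½mv² = mgh
v = √(2gh) = √(2 × 9.8 × 36.8) = 26.86 m/s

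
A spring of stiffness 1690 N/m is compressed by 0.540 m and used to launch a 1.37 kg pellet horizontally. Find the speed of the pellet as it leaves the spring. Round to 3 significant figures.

The pellet leaves the spring when the spring is at natural length, so ½kx² = ½mv²
v = x√(k/m) = 0.540 × √(1690/1.37) = 18.97 m/s

v = 19.0 m/s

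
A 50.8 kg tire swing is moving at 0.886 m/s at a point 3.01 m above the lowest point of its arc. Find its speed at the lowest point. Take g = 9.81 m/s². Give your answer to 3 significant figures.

v = 7.74 m/s

Energy conservation between the two points: ½mv₀² + mgh = ½mv²
v² = v₀² + 2gh = (0.886)² + 2(9.81)(3.01) = 59.841
v = √59.841 = 7.736 m/s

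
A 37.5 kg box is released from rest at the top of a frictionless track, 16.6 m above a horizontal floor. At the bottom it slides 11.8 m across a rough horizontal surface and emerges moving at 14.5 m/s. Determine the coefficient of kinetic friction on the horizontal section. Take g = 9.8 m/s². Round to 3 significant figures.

Energy at the top = energy at the end + work done against friction:
mgh = ½mv² + μ_k m g d
mgh = 6100.5 J; ½mv² = 3942.2 J
W_f = 6100.5 − 3942.2 = 2158 J
μ_k = W_f/(mg·d) = 2158/(367.5 × 11.8) = 0.4977

μ_k = 0.498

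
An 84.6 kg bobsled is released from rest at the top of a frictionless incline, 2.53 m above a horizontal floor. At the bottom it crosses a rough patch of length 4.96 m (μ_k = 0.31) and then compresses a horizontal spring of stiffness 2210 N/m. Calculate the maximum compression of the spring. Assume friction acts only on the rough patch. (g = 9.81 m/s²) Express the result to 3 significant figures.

x = 0.863 m

Initial energy: E₁ = mgh = (84.6)(9.81)(2.53) = 2099.7 J
Friction removes W_f = μ_k mg d = (0.31)(84.6)(9.81)(4.96) = 1276 J
Energy reaching the spring: E = 2099.7 − 1276 = 823.62 J
At max compression ½kx² = E ⇒ x = √(2E/k) = √(2 × 823.62/2210) = 0.8633 m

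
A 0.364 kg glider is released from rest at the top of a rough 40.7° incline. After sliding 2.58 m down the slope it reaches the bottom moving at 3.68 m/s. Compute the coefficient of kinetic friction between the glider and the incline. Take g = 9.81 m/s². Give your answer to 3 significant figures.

μ_k = 0.507

The energy dissipated by friction is the PE lost minus the KE gained:
mgL sinθ = 6.0076 J; ½mv² = 2.4647 J
W_f = 6.0076 − 2.4647 = 3.543 J
μ_k = W_f/(mg cosθ · L) = 3.543/(2.707 × 2.58) = 0.5073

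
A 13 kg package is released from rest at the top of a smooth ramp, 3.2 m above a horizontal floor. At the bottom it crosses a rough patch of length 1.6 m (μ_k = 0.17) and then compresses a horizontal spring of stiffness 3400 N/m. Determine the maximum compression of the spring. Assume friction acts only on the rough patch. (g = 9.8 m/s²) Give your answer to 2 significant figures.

x = 0.47 m

Initial energy: E₁ = mgh = (13)(9.8)(3.2) = 407.68 J
Friction removes W_f = μ_k mg d = (0.17)(13)(9.8)(1.6) = 34.65 J
Energy reaching the spring: E = 407.68 − 34.65 = 373.03 J
At max compression ½kx² = E ⇒ x = √(2E/k) = √(2 × 373.03/3400) = 0.4684 m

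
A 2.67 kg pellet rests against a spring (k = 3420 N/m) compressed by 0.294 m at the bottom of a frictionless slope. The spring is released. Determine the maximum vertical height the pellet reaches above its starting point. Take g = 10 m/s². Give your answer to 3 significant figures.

h = 5.54 m

All spring PE becomes gravitational PE at the highest point: ½kx² = mgh
h = kx²/(2mg) = (3420)(0.294)²/(2 × 2.67 × 10) = 5.536 m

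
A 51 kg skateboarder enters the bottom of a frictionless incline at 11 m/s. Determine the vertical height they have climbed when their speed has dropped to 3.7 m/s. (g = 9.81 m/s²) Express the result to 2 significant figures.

Conservation of energy: ½mv₁² = ½mv₂² + mgh
h = (v₁² − v₂²)/(2g) = (11² − 3.7²)/(2 × 9.81) = 5.469 m

h = 5.5 m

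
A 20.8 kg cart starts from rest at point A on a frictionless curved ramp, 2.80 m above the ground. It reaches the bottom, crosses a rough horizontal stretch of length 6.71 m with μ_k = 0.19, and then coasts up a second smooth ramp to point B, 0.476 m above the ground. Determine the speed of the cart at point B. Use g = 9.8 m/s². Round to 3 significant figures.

Energy at A: mgh₁ = (20.8)(9.8)(2.80) = 570.75 J
Friction loss: W_f = μ_k mg d = 259.9 J
At B: ½mv² + mgh₂ = mgh₁ − W_f
½mv² = 570.75 − 259.9 − 97.028 = 213.85 J
v = √(2 × 213.85/20.8) = 4.535 m/s

v = 4.53 m/s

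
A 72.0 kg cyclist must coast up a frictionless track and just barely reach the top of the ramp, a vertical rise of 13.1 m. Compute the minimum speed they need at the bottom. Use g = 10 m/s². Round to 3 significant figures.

v = 16.2 m/s

At the top they are momentarily at rest, so all KE converts to PE: ½mv² = mgh
v = √(2gh) = √(2 × 10 × 13.1) = 16.19 m/s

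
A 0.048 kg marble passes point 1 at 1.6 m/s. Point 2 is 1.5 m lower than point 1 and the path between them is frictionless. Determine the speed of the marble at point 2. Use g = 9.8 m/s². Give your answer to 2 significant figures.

Equating total energy at the two states: ½mv₀² + mgh = ½mv²
v² = v₀² + 2gh = (1.6)² + 2(9.8)(1.5) = 31.960
v = √31.960 = 5.653 m/s

v = 5.7 m/s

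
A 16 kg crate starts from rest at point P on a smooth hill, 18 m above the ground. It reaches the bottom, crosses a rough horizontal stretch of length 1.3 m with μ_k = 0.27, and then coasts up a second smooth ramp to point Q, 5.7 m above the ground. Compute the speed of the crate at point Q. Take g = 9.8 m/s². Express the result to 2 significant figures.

v = 15 m/s

Energy at P: mgh₁ = (16)(9.8)(18) = 2822.4 J
Friction loss: W_f = μ_k mg d = 55.04 J
At Q: ½mv² + mgh₂ = mgh₁ − W_f
½mv² = 2822.4 − 55.04 − 893.76 = 1873.6 J
v = √(2 × 1873.6/16) = 15.30 m/s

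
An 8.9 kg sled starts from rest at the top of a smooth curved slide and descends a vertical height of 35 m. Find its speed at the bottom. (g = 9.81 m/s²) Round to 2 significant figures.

v = 26 m/s

By conservation of mechanical energy, mgh = ½mv²
The mass cancels from both sides.
v = √(2gh) = √(2 × 9.81 × 35) = √686.70 = 26.20 m/s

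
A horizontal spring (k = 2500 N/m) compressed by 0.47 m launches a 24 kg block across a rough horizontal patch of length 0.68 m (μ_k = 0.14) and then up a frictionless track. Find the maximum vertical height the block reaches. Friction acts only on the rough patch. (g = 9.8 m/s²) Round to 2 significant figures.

h = 1.1 m

Spring energy: E₀ = ½kx² = ½(2500)(0.47)² = 276.12 J
Friction: W_f = μ_k mg d = (0.14)(24)(9.8)(0.68) = 22.39 J
Energy at base of ramp: E = 276.12 − 22.39 = 253.73 J
At max height all remaining energy is PE: mgh = E ⇒ h = E/(mg) = 253.73/(24 × 9.8) = 1.079 m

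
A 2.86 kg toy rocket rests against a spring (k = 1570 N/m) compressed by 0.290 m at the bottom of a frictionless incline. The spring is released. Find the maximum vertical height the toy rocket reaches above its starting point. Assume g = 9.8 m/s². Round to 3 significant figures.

h = 2.36 m

Energy conservation from release to the highest point: ½kx² = mgh
h = kx²/(2mg) = (1570)(0.290)²/(2 × 2.86 × 9.8) = 2.355 m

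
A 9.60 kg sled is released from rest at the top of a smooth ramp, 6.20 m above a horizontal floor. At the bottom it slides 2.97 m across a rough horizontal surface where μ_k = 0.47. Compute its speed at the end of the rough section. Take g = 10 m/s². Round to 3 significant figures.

v = 9.80 m/s

Energy at the top = energy at the end + work done against friction:
mgh = ½mv² + μ_k m g d
W_f = μ_k mg d = (0.47)(9.60)(10)(2.97) = 134.0 J
½mv² = mgh − W_f = 595.20 − 134.0 = 461.19 J
v = √(2 × 461.19/9.60) = 9.802 m/s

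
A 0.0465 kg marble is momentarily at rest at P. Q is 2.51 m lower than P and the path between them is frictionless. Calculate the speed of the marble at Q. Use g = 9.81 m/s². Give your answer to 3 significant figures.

v = 7.02 m/s

By conservation of mechanical energy, mgh = ½mv²
v = √(2gh) = √(2 × 9.81 × 2.51) = √49.246 = 7.018 m/s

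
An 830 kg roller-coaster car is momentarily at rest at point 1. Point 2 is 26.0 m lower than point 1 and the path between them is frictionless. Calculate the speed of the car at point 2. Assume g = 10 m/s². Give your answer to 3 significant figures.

v = 22.8 m/s

Energy conservation between the two points: mgh = ½mv²
The mass cancels from both sides.
v = √(2gh) = √(2 × 10 × 26.0) = √520.00 = 22.80 m/s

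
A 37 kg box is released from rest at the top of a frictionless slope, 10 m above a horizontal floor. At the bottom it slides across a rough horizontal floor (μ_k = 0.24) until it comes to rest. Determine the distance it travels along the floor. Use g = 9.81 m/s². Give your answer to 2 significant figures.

d = 42 m

Applying the work–energy principle:
At rest all PE has been dissipated by friction: mgh = μ_k m g d
d = h/μ_k = 10/0.24 = 41.67 m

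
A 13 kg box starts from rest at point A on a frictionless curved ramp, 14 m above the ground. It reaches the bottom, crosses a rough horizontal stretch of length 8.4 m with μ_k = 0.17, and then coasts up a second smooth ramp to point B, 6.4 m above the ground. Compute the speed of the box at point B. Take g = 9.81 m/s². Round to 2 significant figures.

v = 11 m/s

Energy at A: mgh₁ = (13)(9.81)(14) = 1785.4 J
Friction loss: W_f = μ_k mg d = 182.1 J
At B: ½mv² + mgh₂ = mgh₁ − W_f
½mv² = 1785.4 − 182.1 − 816.19 = 787.12 J
v = √(2 × 787.12/13) = 11.00 m/s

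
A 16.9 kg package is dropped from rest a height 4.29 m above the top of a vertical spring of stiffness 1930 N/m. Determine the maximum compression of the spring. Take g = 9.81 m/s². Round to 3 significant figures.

Measuring PE from the top of the relaxed spring, at max compression the package has dropped H + x with zero KE, so:
mg(H + x) = ½kx²
½(1930)x² − (16.9)(9.81)x − (16.9)(9.81)(4.29) = 0
965.0x² − 165.8x − 711.2 = 0
x = [165.8 + √(27486 + 2.7454e+06)]/(2 × 965.0) = 0.9487 m

x = 0.949 m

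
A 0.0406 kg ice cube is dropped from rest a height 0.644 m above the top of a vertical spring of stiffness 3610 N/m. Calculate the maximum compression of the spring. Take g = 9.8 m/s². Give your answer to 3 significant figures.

Take the reference level at the top of the uncompressed spring. At max compression the cube has fallen H + x and is momentarily at rest:
mg(H + x) = ½kx²
½(3610)x² − (0.0406)(9.8)x − (0.0406)(9.8)(0.644) = 0
1805x² − 0.3979x − 0.2562 = 0
x = [0.3979 + √(0.1583 + 1850.0)]/(2 × 1805) = 0.01203 m

x = 0.0120 m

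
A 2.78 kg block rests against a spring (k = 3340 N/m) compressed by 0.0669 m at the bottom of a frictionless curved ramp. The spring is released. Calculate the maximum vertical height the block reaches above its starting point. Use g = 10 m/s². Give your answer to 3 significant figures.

Energy conservation from release to the highest point: ½kx² = mgh
h = kx²/(2mg) = (3340)(0.0669)²/(2 × 2.78 × 10) = 0.2689 m

h = 0.269 m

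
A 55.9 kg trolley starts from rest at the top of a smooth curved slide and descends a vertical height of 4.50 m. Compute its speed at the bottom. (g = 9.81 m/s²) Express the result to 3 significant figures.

Equating total energy at the two states: mgh = ½mv²
The mass cancels from both sides.
v = √(2gh) = √(2 × 9.81 × 4.50) = √88.290 = 9.396 m/s

v = 9.40 m/s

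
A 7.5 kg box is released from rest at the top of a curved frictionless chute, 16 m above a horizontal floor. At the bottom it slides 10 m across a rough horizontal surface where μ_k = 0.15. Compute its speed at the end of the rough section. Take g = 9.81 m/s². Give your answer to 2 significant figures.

v = 17 m/s

Energy at the top = energy at the end + work done against friction:
mgh = ½mv² + μ_k m g d
W_f = μ_k mg d = (0.15)(7.5)(9.81)(10) = 110.4 J
½mv² = mgh − W_f = 1177.2 − 110.4 = 1066.8 J
v = √(2 × 1066.8/7.5) = 16.87 m/s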